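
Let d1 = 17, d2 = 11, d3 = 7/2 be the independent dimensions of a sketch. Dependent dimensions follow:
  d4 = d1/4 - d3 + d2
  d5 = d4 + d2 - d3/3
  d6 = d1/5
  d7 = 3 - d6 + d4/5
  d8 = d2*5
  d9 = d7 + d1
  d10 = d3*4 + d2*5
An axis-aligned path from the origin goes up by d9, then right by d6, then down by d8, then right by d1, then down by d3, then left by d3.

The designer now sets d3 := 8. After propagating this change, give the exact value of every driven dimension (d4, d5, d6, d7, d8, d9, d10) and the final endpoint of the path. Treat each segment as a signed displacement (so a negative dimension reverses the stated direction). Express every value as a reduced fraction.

Apply edit: d3 := 8
  d4 = d1/4 - d3 + d2 = 29/4
  d5 = d4 + d2 - d3/3 = 187/12
  d6 = d1/5 = 17/5
  d7 = 3 - d6 + d4/5 = 21/20
  d8 = d2*5 = 55
  d9 = d7 + d1 = 361/20
  d10 = d3*4 + d2*5 = 87
Walk from origin (0, 0):
  seg 1: up by d9 = 361/20 → (0, 361/20)
  seg 2: right by d6 = 17/5 → (17/5, 361/20)
  seg 3: down by d8 = 55 → (17/5, -739/20)
  seg 4: right by d1 = 17 → (102/5, -739/20)
  seg 5: down by d3 = 8 → (102/5, -899/20)
  seg 6: left by d3 = 8 → (62/5, -899/20)

d4 = 29/4
d5 = 187/12
d6 = 17/5
d7 = 21/20
d8 = 55
d9 = 361/20
d10 = 87
endpoint = (62/5, -899/20)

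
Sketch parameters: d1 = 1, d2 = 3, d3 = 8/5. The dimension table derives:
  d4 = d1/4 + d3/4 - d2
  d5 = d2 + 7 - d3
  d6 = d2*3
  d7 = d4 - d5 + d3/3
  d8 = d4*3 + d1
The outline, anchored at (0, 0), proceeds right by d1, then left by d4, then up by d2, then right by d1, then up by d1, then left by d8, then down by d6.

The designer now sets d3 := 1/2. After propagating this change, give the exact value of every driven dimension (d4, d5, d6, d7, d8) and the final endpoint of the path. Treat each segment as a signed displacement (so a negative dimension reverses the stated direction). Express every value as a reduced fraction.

Apply edit: d3 := 1/2
  d4 = d1/4 + d3/4 - d2 = -21/8
  d5 = d2 + 7 - d3 = 19/2
  d6 = d2*3 = 9
  d7 = d4 - d5 + d3/3 = -287/24
  d8 = d4*3 + d1 = -55/8
Walk from origin (0, 0):
  seg 1: right by d1 = 1 → (1, 0)
  seg 2: left by d4 = -21/8 → (29/8, 0)
  seg 3: up by d2 = 3 → (29/8, 3)
  seg 4: right by d1 = 1 → (37/8, 3)
  seg 5: up by d1 = 1 → (37/8, 4)
  seg 6: left by d8 = -55/8 → (23/2, 4)
  seg 7: down by d6 = 9 → (23/2, -5)

d4 = -21/8
d5 = 19/2
d6 = 9
d7 = -287/24
d8 = -55/8
endpoint = (23/2, -5)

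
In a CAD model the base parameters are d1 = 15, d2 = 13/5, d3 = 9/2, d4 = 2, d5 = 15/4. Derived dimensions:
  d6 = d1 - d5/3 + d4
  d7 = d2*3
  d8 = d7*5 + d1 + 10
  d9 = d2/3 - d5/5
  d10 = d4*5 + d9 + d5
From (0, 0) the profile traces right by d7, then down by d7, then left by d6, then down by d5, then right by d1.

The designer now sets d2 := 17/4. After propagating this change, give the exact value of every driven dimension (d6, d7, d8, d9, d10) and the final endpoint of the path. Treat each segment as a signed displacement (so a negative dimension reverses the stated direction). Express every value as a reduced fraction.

d6 = 63/4
d7 = 51/4
d8 = 355/4
d9 = 2/3
d10 = 173/12
endpoint = (12, -33/2)

Apply edit: d2 := 17/4
  d6 = d1 - d5/3 + d4 = 63/4
  d7 = d2*3 = 51/4
  d8 = d7*5 + d1 + 10 = 355/4
  d9 = d2/3 - d5/5 = 2/3
  d10 = d4*5 + d9 + d5 = 173/12
Walk from origin (0, 0):
  seg 1: right by d7 = 51/4 → (51/4, 0)
  seg 2: down by d7 = 51/4 → (51/4, -51/4)
  seg 3: left by d6 = 63/4 → (-3, -51/4)
  seg 4: down by d5 = 15/4 → (-3, -33/2)
  seg 5: right by d1 = 15 → (12, -33/2)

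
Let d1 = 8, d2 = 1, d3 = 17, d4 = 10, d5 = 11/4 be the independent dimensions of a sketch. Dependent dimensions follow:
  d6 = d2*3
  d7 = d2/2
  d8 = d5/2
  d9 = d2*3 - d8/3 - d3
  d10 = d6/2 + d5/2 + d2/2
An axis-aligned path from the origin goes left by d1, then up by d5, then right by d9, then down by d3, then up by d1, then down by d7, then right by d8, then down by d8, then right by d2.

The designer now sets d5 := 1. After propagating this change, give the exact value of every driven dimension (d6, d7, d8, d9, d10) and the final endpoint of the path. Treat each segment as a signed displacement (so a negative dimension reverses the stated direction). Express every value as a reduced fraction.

d6 = 3
d7 = 1/2
d8 = 1/2
d9 = -85/6
d10 = 5/2
endpoint = (-62/3, -9)

Apply edit: d5 := 1
  d6 = d2*3 = 3
  d7 = d2/2 = 1/2
  d8 = d5/2 = 1/2
  d9 = d2*3 - d8/3 - d3 = -85/6
  d10 = d6/2 + d5/2 + d2/2 = 5/2
Walk from origin (0, 0):
  seg 1: left by d1 = 8 → (-8, 0)
  seg 2: up by d5 = 1 → (-8, 1)
  seg 3: right by d9 = -85/6 → (-133/6, 1)
  seg 4: down by d3 = 17 → (-133/6, -16)
  seg 5: up by d1 = 8 → (-133/6, -8)
  seg 6: down by d7 = 1/2 → (-133/6, -17/2)
  seg 7: right by d8 = 1/2 → (-65/3, -17/2)
  seg 8: down by d8 = 1/2 → (-65/3, -9)
  seg 9: right by d2 = 1 → (-62/3, -9)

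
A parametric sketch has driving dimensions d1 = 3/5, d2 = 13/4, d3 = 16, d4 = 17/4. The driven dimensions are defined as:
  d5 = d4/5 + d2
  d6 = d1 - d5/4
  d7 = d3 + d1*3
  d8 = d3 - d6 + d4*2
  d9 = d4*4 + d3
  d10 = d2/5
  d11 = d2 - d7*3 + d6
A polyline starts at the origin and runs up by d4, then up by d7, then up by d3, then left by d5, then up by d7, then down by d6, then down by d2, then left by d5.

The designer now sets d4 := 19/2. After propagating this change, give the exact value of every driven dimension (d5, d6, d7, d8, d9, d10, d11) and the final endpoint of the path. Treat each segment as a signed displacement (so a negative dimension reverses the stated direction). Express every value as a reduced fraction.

d5 = 103/20
d6 = -11/16
d7 = 89/5
d8 = 571/16
d9 = 54
d10 = 13/20
d11 = -4067/80
endpoint = (-103/10, 4683/80)

Apply edit: d4 := 19/2
  d5 = d4/5 + d2 = 103/20
  d6 = d1 - d5/4 = -11/16
  d7 = d3 + d1*3 = 89/5
  d8 = d3 - d6 + d4*2 = 571/16
  d9 = d4*4 + d3 = 54
  d10 = d2/5 = 13/20
  d11 = d2 - d7*3 + d6 = -4067/80
Walk from origin (0, 0):
  seg 1: up by d4 = 19/2 → (0, 19/2)
  seg 2: up by d7 = 89/5 → (0, 273/10)
  seg 3: up by d3 = 16 → (0, 433/10)
  seg 4: left by d5 = 103/20 → (-103/20, 433/10)
  seg 5: up by d7 = 89/5 → (-103/20, 611/10)
  seg 6: down by d6 = -11/16 → (-103/20, 4943/80)
  seg 7: down by d2 = 13/4 → (-103/20, 4683/80)
  seg 8: left by d5 = 103/20 → (-103/10, 4683/80)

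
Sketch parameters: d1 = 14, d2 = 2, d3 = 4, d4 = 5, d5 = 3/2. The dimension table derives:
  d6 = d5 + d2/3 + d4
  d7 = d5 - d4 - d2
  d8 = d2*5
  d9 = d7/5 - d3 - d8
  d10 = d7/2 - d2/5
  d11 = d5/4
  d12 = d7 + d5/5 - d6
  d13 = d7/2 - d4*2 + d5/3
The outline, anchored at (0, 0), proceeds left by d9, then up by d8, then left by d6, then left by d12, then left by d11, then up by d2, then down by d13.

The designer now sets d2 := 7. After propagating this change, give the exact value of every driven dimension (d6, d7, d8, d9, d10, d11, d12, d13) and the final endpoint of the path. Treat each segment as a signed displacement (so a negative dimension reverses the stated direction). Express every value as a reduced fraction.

d6 = 53/6
d7 = -21/2
d8 = 35
d9 = -411/10
d10 = -133/20
d11 = 3/8
d12 = -571/30
d13 = -59/4
endpoint = (2037/40, 227/4)

Apply edit: d2 := 7
  d6 = d5 + d2/3 + d4 = 53/6
  d7 = d5 - d4 - d2 = -21/2
  d8 = d2*5 = 35
  d9 = d7/5 - d3 - d8 = -411/10
  d10 = d7/2 - d2/5 = -133/20
  d11 = d5/4 = 3/8
  d12 = d7 + d5/5 - d6 = -571/30
  d13 = d7/2 - d4*2 + d5/3 = -59/4
Walk from origin (0, 0):
  seg 1: left by d9 = -411/10 → (411/10, 0)
  seg 2: up by d8 = 35 → (411/10, 35)
  seg 3: left by d6 = 53/6 → (484/15, 35)
  seg 4: left by d12 = -571/30 → (513/10, 35)
  seg 5: left by d11 = 3/8 → (2037/40, 35)
  seg 6: up by d2 = 7 → (2037/40, 42)
  seg 7: down by d13 = -59/4 → (2037/40, 227/4)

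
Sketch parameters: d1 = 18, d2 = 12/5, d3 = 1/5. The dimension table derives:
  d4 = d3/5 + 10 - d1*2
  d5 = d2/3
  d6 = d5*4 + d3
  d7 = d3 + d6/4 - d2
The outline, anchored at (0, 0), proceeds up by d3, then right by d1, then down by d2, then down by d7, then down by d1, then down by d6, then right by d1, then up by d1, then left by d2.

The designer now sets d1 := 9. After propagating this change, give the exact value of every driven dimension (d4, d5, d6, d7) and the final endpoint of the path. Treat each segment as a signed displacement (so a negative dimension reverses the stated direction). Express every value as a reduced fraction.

Apply edit: d1 := 9
  d4 = d3/5 + 10 - d1*2 = -199/25
  d5 = d2/3 = 4/5
  d6 = d5*4 + d3 = 17/5
  d7 = d3 + d6/4 - d2 = -27/20
Walk from origin (0, 0):
  seg 1: up by d3 = 1/5 → (0, 1/5)
  seg 2: right by d1 = 9 → (9, 1/5)
  seg 3: down by d2 = 12/5 → (9, -11/5)
  seg 4: down by d7 = -27/20 → (9, -17/20)
  seg 5: down by d1 = 9 → (9, -197/20)
  seg 6: down by d6 = 17/5 → (9, -53/4)
  seg 7: right by d1 = 9 → (18, -53/4)
  seg 8: up by d1 = 9 → (18, -17/4)
  seg 9: left by d2 = 12/5 → (78/5, -17/4)

d4 = -199/25
d5 = 4/5
d6 = 17/5
d7 = -27/20
endpoint = (78/5, -17/4)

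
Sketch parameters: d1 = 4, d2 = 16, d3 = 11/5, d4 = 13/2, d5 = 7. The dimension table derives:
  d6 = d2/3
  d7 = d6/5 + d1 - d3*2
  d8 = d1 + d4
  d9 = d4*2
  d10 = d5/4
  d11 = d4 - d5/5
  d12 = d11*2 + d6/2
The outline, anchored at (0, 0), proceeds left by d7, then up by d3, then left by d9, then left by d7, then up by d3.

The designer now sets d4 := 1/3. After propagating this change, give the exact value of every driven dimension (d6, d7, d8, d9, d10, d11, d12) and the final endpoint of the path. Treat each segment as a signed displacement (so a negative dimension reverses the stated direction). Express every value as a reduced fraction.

d6 = 16/3
d7 = 2/3
d8 = 13/3
d9 = 2/3
d10 = 7/4
d11 = -16/15
d12 = 8/15
endpoint = (-2, 22/5)

Apply edit: d4 := 1/3
  d6 = d2/3 = 16/3
  d7 = d6/5 + d1 - d3*2 = 2/3
  d8 = d1 + d4 = 13/3
  d9 = d4*2 = 2/3
  d10 = d5/4 = 7/4
  d11 = d4 - d5/5 = -16/15
  d12 = d11*2 + d6/2 = 8/15
Walk from origin (0, 0):
  seg 1: left by d7 = 2/3 → (-2/3, 0)
  seg 2: up by d3 = 11/5 → (-2/3, 11/5)
  seg 3: left by d9 = 2/3 → (-4/3, 11/5)
  seg 4: left by d7 = 2/3 → (-2, 11/5)
  seg 5: up by d3 = 11/5 → (-2, 22/5)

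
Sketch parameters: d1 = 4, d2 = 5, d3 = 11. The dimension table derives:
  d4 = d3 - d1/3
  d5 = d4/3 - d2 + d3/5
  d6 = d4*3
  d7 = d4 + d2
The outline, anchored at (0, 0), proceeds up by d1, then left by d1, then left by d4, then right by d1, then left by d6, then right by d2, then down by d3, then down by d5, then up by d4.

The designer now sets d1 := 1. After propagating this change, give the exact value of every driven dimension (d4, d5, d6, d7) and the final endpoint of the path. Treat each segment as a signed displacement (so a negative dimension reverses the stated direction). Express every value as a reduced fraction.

d4 = 32/3
d5 = 34/45
d6 = 32
d7 = 47/3
endpoint = (-113/3, -4/45)

Apply edit: d1 := 1
  d4 = d3 - d1/3 = 32/3
  d5 = d4/3 - d2 + d3/5 = 34/45
  d6 = d4*3 = 32
  d7 = d4 + d2 = 47/3
Walk from origin (0, 0):
  seg 1: up by d1 = 1 → (0, 1)
  seg 2: left by d1 = 1 → (-1, 1)
  seg 3: left by d4 = 32/3 → (-35/3, 1)
  seg 4: right by d1 = 1 → (-32/3, 1)
  seg 5: left by d6 = 32 → (-128/3, 1)
  seg 6: right by d2 = 5 → (-113/3, 1)
  seg 7: down by d3 = 11 → (-113/3, -10)
  seg 8: down by d5 = 34/45 → (-113/3, -484/45)
  seg 9: up by d4 = 32/3 → (-113/3, -4/45)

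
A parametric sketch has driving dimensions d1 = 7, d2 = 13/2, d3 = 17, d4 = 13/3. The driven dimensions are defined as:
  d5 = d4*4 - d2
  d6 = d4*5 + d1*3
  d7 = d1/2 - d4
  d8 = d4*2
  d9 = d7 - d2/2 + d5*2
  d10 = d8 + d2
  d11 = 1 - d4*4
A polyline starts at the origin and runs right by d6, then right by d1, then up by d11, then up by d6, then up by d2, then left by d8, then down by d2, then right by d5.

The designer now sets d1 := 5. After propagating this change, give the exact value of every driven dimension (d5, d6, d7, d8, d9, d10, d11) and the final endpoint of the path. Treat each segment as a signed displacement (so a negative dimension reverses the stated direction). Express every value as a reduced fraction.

d5 = 65/6
d6 = 110/3
d7 = -11/6
d8 = 26/3
d9 = 199/12
d10 = 91/6
d11 = -49/3
endpoint = (263/6, 61/3)

Apply edit: d1 := 5
  d5 = d4*4 - d2 = 65/6
  d6 = d4*5 + d1*3 = 110/3
  d7 = d1/2 - d4 = -11/6
  d8 = d4*2 = 26/3
  d9 = d7 - d2/2 + d5*2 = 199/12
  d10 = d8 + d2 = 91/6
  d11 = 1 - d4*4 = -49/3
Walk from origin (0, 0):
  seg 1: right by d6 = 110/3 → (110/3, 0)
  seg 2: right by d1 = 5 → (125/3, 0)
  seg 3: up by d11 = -49/3 → (125/3, -49/3)
  seg 4: up by d6 = 110/3 → (125/3, 61/3)
  seg 5: up by d2 = 13/2 → (125/3, 161/6)
  seg 6: left by d8 = 26/3 → (33, 161/6)
  seg 7: down by d2 = 13/2 → (33, 61/3)
  seg 8: right by d5 = 65/6 → (263/6, 61/3)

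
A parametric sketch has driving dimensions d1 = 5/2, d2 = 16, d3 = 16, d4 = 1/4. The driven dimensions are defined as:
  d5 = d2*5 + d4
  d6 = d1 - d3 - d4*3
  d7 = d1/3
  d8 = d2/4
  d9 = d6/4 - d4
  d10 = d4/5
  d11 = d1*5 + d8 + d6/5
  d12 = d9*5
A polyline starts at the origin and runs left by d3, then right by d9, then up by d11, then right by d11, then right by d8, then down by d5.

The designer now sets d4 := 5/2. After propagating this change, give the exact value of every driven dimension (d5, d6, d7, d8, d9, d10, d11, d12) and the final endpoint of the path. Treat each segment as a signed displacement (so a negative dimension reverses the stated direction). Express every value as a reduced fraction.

d5 = 165/2
d6 = -21
d7 = 5/6
d8 = 4
d9 = -31/4
d10 = 1/2
d11 = 123/10
d12 = -155/4
endpoint = (-149/20, -351/5)

Apply edit: d4 := 5/2
  d5 = d2*5 + d4 = 165/2
  d6 = d1 - d3 - d4*3 = -21
  d7 = d1/3 = 5/6
  d8 = d2/4 = 4
  d9 = d6/4 - d4 = -31/4
  d10 = d4/5 = 1/2
  d11 = d1*5 + d8 + d6/5 = 123/10
  d12 = d9*5 = -155/4
Walk from origin (0, 0):
  seg 1: left by d3 = 16 → (-16, 0)
  seg 2: right by d9 = -31/4 → (-95/4, 0)
  seg 3: up by d11 = 123/10 → (-95/4, 123/10)
  seg 4: right by d11 = 123/10 → (-229/20, 123/10)
  seg 5: right by d8 = 4 → (-149/20, 123/10)
  seg 6: down by d5 = 165/2 → (-149/20, -351/5)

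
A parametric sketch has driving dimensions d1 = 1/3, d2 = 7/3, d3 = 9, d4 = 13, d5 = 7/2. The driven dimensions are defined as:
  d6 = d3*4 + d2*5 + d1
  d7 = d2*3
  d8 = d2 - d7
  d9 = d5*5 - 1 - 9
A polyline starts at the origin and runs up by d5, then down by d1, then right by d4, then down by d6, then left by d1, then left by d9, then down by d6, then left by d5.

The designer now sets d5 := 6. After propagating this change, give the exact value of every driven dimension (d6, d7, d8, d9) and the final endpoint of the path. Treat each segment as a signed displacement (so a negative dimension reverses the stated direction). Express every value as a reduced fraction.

Apply edit: d5 := 6
  d6 = d3*4 + d2*5 + d1 = 48
  d7 = d2*3 = 7
  d8 = d2 - d7 = -14/3
  d9 = d5*5 - 1 - 9 = 20
Walk from origin (0, 0):
  seg 1: up by d5 = 6 → (0, 6)
  seg 2: down by d1 = 1/3 → (0, 17/3)
  seg 3: right by d4 = 13 → (13, 17/3)
  seg 4: down by d6 = 48 → (13, -127/3)
  seg 5: left by d1 = 1/3 → (38/3, -127/3)
  seg 6: left by d9 = 20 → (-22/3, -127/3)
  seg 7: down by d6 = 48 → (-22/3, -271/3)
  seg 8: left by d5 = 6 → (-40/3, -271/3)

d6 = 48
d7 = 7
d8 = -14/3
d9 = 20
endpoint = (-40/3, -271/3)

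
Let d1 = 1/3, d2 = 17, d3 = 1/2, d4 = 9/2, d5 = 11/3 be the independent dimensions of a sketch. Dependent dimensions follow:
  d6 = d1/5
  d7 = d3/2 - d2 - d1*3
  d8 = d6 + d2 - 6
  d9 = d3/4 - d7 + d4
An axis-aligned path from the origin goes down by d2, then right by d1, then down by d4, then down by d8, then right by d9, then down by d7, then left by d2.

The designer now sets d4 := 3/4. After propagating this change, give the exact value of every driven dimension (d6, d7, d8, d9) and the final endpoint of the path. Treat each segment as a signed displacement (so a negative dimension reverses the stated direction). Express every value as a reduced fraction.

d6 = 1/15
d7 = -71/4
d8 = 166/15
d9 = 149/8
endpoint = (47/24, -166/15)

Apply edit: d4 := 3/4
  d6 = d1/5 = 1/15
  d7 = d3/2 - d2 - d1*3 = -71/4
  d8 = d6 + d2 - 6 = 166/15
  d9 = d3/4 - d7 + d4 = 149/8
Walk from origin (0, 0):
  seg 1: down by d2 = 17 → (0, -17)
  seg 2: right by d1 = 1/3 → (1/3, -17)
  seg 3: down by d4 = 3/4 → (1/3, -71/4)
  seg 4: down by d8 = 166/15 → (1/3, -1729/60)
  seg 5: right by d9 = 149/8 → (455/24, -1729/60)
  seg 6: down by d7 = -71/4 → (455/24, -166/15)
  seg 7: left by d2 = 17 → (47/24, -166/15)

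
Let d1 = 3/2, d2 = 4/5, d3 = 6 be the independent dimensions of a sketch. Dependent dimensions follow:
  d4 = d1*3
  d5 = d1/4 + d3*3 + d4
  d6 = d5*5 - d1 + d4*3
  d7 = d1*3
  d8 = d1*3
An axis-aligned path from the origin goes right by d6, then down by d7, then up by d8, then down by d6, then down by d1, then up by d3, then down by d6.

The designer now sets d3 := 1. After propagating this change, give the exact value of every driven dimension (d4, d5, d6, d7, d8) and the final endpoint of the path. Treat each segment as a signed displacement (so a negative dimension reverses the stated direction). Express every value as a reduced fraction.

d4 = 9/2
d5 = 63/8
d6 = 411/8
d7 = 9/2
d8 = 9/2
endpoint = (411/8, -413/4)

Apply edit: d3 := 1
  d4 = d1*3 = 9/2
  d5 = d1/4 + d3*3 + d4 = 63/8
  d6 = d5*5 - d1 + d4*3 = 411/8
  d7 = d1*3 = 9/2
  d8 = d1*3 = 9/2
Walk from origin (0, 0):
  seg 1: right by d6 = 411/8 → (411/8, 0)
  seg 2: down by d7 = 9/2 → (411/8, -9/2)
  seg 3: up by d8 = 9/2 → (411/8, 0)
  seg 4: down by d6 = 411/8 → (411/8, -411/8)
  seg 5: down by d1 = 3/2 → (411/8, -423/8)
  seg 6: up by d3 = 1 → (411/8, -415/8)
  seg 7: down by d6 = 411/8 → (411/8, -413/4)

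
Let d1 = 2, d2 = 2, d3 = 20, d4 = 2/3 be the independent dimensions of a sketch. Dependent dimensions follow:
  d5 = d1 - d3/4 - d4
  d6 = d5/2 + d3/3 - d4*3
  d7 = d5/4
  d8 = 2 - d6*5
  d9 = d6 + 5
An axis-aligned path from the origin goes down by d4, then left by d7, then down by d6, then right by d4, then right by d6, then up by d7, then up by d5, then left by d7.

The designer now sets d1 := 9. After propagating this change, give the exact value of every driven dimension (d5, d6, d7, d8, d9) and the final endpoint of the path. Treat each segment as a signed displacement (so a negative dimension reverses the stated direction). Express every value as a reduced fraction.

d5 = 10/3
d6 = 19/3
d7 = 5/6
d8 = -89/3
d9 = 34/3
endpoint = (16/3, -17/6)

Apply edit: d1 := 9
  d5 = d1 - d3/4 - d4 = 10/3
  d6 = d5/2 + d3/3 - d4*3 = 19/3
  d7 = d5/4 = 5/6
  d8 = 2 - d6*5 = -89/3
  d9 = d6 + 5 = 34/3
Walk from origin (0, 0):
  seg 1: down by d4 = 2/3 → (0, -2/3)
  seg 2: left by d7 = 5/6 → (-5/6, -2/3)
  seg 3: down by d6 = 19/3 → (-5/6, -7)
  seg 4: right by d4 = 2/3 → (-1/6, -7)
  seg 5: right by d6 = 19/3 → (37/6, -7)
  seg 6: up by d7 = 5/6 → (37/6, -37/6)
  seg 7: up by d5 = 10/3 → (37/6, -17/6)
  seg 8: left by d7 = 5/6 → (16/3, -17/6)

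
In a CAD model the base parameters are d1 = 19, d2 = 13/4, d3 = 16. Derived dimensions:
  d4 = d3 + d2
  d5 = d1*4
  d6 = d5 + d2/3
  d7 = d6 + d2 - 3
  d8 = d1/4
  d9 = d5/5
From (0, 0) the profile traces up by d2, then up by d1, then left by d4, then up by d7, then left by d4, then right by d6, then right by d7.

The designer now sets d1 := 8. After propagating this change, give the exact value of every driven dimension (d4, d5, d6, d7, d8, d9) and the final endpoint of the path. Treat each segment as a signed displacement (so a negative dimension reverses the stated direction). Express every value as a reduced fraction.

Apply edit: d1 := 8
  d4 = d3 + d2 = 77/4
  d5 = d1*4 = 32
  d6 = d5 + d2/3 = 397/12
  d7 = d6 + d2 - 3 = 100/3
  d8 = d1/4 = 2
  d9 = d5/5 = 32/5
Walk from origin (0, 0):
  seg 1: up by d2 = 13/4 → (0, 13/4)
  seg 2: up by d1 = 8 → (0, 45/4)
  seg 3: left by d4 = 77/4 → (-77/4, 45/4)
  seg 4: up by d7 = 100/3 → (-77/4, 535/12)
  seg 5: left by d4 = 77/4 → (-77/2, 535/12)
  seg 6: right by d6 = 397/12 → (-65/12, 535/12)
  seg 7: right by d7 = 100/3 → (335/12, 535/12)

d4 = 77/4
d5 = 32
d6 = 397/12
d7 = 100/3
d8 = 2
d9 = 32/5
endpoint = (335/12, 535/12)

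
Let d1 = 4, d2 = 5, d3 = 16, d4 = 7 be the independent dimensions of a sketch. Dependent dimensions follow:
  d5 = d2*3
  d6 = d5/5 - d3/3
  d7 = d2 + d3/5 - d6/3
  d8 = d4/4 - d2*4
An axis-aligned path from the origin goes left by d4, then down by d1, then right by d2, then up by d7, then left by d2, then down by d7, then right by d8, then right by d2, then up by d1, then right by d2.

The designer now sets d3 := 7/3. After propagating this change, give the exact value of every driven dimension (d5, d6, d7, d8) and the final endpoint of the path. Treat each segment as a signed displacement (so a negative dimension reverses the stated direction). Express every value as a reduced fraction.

Apply edit: d3 := 7/3
  d5 = d2*3 = 15
  d6 = d5/5 - d3/3 = 20/9
  d7 = d2 + d3/5 - d6/3 = 638/135
  d8 = d4/4 - d2*4 = -73/4
Walk from origin (0, 0):
  seg 1: left by d4 = 7 → (-7, 0)
  seg 2: down by d1 = 4 → (-7, -4)
  seg 3: right by d2 = 5 → (-2, -4)
  seg 4: up by d7 = 638/135 → (-2, 98/135)
  seg 5: left by d2 = 5 → (-7, 98/135)
  seg 6: down by d7 = 638/135 → (-7, -4)
  seg 7: right by d8 = -73/4 → (-101/4, -4)
  seg 8: right by d2 = 5 → (-81/4, -4)
  seg 9: up by d1 = 4 → (-81/4, 0)
  seg 10: right by d2 = 5 → (-61/4, 0)

d5 = 15
d6 = 20/9
d7 = 638/135
d8 = -73/4
endpoint = (-61/4, 0)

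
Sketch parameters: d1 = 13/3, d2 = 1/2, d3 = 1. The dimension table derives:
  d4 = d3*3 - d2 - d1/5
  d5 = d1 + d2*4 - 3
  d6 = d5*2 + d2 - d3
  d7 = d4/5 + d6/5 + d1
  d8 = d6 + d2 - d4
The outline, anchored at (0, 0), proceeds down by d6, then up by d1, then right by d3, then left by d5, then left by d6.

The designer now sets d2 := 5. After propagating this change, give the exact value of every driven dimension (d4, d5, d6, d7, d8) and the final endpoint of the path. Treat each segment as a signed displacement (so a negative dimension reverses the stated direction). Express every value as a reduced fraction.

d4 = -43/15
d5 = 64/3
d6 = 140/3
d7 = 982/75
d8 = 818/15
endpoint = (-67, -127/3)

Apply edit: d2 := 5
  d4 = d3*3 - d2 - d1/5 = -43/15
  d5 = d1 + d2*4 - 3 = 64/3
  d6 = d5*2 + d2 - d3 = 140/3
  d7 = d4/5 + d6/5 + d1 = 982/75
  d8 = d6 + d2 - d4 = 818/15
Walk from origin (0, 0):
  seg 1: down by d6 = 140/3 → (0, -140/3)
  seg 2: up by d1 = 13/3 → (0, -127/3)
  seg 3: right by d3 = 1 → (1, -127/3)
  seg 4: left by d5 = 64/3 → (-61/3, -127/3)
  seg 5: left by d6 = 140/3 → (-67, -127/3)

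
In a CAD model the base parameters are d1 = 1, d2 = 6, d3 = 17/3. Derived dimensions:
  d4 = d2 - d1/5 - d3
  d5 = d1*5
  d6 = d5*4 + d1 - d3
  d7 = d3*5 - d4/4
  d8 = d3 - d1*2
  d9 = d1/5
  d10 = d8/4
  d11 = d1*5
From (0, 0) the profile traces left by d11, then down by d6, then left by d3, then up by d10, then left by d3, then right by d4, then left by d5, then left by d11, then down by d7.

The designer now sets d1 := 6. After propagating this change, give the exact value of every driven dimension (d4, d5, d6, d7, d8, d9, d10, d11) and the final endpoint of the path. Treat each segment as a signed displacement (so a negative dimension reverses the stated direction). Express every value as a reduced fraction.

Apply edit: d1 := 6
  d4 = d2 - d1/5 - d3 = -13/15
  d5 = d1*5 = 30
  d6 = d5*4 + d1 - d3 = 361/3
  d7 = d3*5 - d4/4 = 571/20
  d8 = d3 - d1*2 = -19/3
  d9 = d1/5 = 6/5
  d10 = d8/4 = -19/12
  d11 = d1*5 = 30
Walk from origin (0, 0):
  seg 1: left by d11 = 30 → (-30, 0)
  seg 2: down by d6 = 361/3 → (-30, -361/3)
  seg 3: left by d3 = 17/3 → (-107/3, -361/3)
  seg 4: up by d10 = -19/12 → (-107/3, -1463/12)
  seg 5: left by d3 = 17/3 → (-124/3, -1463/12)
  seg 6: right by d4 = -13/15 → (-211/5, -1463/12)
  seg 7: left by d5 = 30 → (-361/5, -1463/12)
  seg 8: left by d11 = 30 → (-511/5, -1463/12)
  seg 9: down by d7 = 571/20 → (-511/5, -2257/15)

d4 = -13/15
d5 = 30
d6 = 361/3
d7 = 571/20
d8 = -19/3
d9 = 6/5
d10 = -19/12
d11 = 30
endpoint = (-511/5, -2257/15)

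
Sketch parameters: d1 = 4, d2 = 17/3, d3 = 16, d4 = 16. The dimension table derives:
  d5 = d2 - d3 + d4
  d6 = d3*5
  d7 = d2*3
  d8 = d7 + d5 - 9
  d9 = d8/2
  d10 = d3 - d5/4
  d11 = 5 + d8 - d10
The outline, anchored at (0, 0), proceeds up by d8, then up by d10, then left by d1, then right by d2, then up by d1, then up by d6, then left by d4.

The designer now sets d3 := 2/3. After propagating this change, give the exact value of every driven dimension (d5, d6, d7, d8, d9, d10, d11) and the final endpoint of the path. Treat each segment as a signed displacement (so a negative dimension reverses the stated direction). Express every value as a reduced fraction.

d5 = 21
d6 = 10/3
d7 = 17
d8 = 29
d9 = 29/2
d10 = -55/12
d11 = 463/12
endpoint = (-43/3, 127/4)

Apply edit: d3 := 2/3
  d5 = d2 - d3 + d4 = 21
  d6 = d3*5 = 10/3
  d7 = d2*3 = 17
  d8 = d7 + d5 - 9 = 29
  d9 = d8/2 = 29/2
  d10 = d3 - d5/4 = -55/12
  d11 = 5 + d8 - d10 = 463/12
Walk from origin (0, 0):
  seg 1: up by d8 = 29 → (0, 29)
  seg 2: up by d10 = -55/12 → (0, 293/12)
  seg 3: left by d1 = 4 → (-4, 293/12)
  seg 4: right by d2 = 17/3 → (5/3, 293/12)
  seg 5: up by d1 = 4 → (5/3, 341/12)
  seg 6: up by d6 = 10/3 → (5/3, 127/4)
  seg 7: left by d4 = 16 → (-43/3, 127/4)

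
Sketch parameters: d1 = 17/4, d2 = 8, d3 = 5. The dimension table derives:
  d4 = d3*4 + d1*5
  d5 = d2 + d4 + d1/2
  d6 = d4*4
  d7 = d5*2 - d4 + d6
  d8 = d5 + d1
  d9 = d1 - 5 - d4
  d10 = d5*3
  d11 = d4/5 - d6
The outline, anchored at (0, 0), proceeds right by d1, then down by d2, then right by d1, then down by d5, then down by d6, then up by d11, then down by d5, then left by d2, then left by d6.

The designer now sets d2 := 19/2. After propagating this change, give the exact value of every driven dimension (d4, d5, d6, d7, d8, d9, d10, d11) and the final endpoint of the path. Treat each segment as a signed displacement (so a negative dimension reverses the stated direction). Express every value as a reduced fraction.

Apply edit: d2 := 19/2
  d4 = d3*4 + d1*5 = 165/4
  d5 = d2 + d4 + d1/2 = 423/8
  d6 = d4*4 = 165
  d7 = d5*2 - d4 + d6 = 459/2
  d8 = d5 + d1 = 457/8
  d9 = d1 - 5 - d4 = -42
  d10 = d5*3 = 1269/8
  d11 = d4/5 - d6 = -627/4
Walk from origin (0, 0):
  seg 1: right by d1 = 17/4 → (17/4, 0)
  seg 2: down by d2 = 19/2 → (17/4, -19/2)
  seg 3: right by d1 = 17/4 → (17/2, -19/2)
  seg 4: down by d5 = 423/8 → (17/2, -499/8)
  seg 5: down by d6 = 165 → (17/2, -1819/8)
  seg 6: up by d11 = -627/4 → (17/2, -3073/8)
  seg 7: down by d5 = 423/8 → (17/2, -437)
  seg 8: left by d2 = 19/2 → (-1, -437)
  seg 9: left by d6 = 165 → (-166, -437)

d4 = 165/4
d5 = 423/8
d6 = 165
d7 = 459/2
d8 = 457/8
d9 = -42
d10 = 1269/8
d11 = -627/4
endpoint = (-166, -437)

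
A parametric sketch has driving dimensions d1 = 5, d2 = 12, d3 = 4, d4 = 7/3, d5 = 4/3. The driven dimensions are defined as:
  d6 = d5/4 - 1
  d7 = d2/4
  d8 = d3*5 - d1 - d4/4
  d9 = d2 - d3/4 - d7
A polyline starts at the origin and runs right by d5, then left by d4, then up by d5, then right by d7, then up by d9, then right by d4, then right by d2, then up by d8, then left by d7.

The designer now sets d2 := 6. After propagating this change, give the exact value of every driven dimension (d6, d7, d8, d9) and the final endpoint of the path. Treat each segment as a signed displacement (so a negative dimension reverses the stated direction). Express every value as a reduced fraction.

d6 = -2/3
d7 = 3/2
d8 = 173/12
d9 = 7/2
endpoint = (22/3, 77/4)

Apply edit: d2 := 6
  d6 = d5/4 - 1 = -2/3
  d7 = d2/4 = 3/2
  d8 = d3*5 - d1 - d4/4 = 173/12
  d9 = d2 - d3/4 - d7 = 7/2
Walk from origin (0, 0):
  seg 1: right by d5 = 4/3 → (4/3, 0)
  seg 2: left by d4 = 7/3 → (-1, 0)
  seg 3: up by d5 = 4/3 → (-1, 4/3)
  seg 4: right by d7 = 3/2 → (1/2, 4/3)
  seg 5: up by d9 = 7/2 → (1/2, 29/6)
  seg 6: right by d4 = 7/3 → (17/6, 29/6)
  seg 7: right by d2 = 6 → (53/6, 29/6)
  seg 8: up by d8 = 173/12 → (53/6, 77/4)
  seg 9: left by d7 = 3/2 → (22/3, 77/4)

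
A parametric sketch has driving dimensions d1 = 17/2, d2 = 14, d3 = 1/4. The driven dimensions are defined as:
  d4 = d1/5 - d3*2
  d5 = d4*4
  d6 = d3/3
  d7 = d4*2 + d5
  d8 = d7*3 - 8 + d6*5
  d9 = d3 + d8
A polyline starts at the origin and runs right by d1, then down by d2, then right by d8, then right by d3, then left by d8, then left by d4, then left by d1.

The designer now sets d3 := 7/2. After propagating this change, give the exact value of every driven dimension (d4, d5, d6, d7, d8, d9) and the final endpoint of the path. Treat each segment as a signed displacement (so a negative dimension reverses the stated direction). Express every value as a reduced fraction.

Apply edit: d3 := 7/2
  d4 = d1/5 - d3*2 = -53/10
  d5 = d4*4 = -106/5
  d6 = d3/3 = 7/6
  d7 = d4*2 + d5 = -159/5
  d8 = d7*3 - 8 + d6*5 = -2927/30
  d9 = d3 + d8 = -1411/15
Walk from origin (0, 0):
  seg 1: right by d1 = 17/2 → (17/2, 0)
  seg 2: down by d2 = 14 → (17/2, -14)
  seg 3: right by d8 = -2927/30 → (-1336/15, -14)
  seg 4: right by d3 = 7/2 → (-2567/30, -14)
  seg 5: left by d8 = -2927/30 → (12, -14)
  seg 6: left by d4 = -53/10 → (173/10, -14)
  seg 7: left by d1 = 17/2 → (44/5, -14)

d4 = -53/10
d5 = -106/5
d6 = 7/6
d7 = -159/5
d8 = -2927/30
d9 = -1411/15
endpoint = (44/5, -14)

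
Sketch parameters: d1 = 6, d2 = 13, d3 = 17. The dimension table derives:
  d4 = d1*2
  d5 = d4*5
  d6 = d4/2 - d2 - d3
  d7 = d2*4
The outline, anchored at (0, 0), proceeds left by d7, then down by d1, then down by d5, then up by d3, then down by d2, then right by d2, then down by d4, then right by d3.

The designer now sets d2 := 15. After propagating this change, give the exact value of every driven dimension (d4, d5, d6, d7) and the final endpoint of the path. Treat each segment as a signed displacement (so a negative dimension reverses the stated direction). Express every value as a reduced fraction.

d4 = 12
d5 = 60
d6 = -26
d7 = 60
endpoint = (-28, -76)

Apply edit: d2 := 15
  d4 = d1*2 = 12
  d5 = d4*5 = 60
  d6 = d4/2 - d2 - d3 = -26
  d7 = d2*4 = 60
Walk from origin (0, 0):
  seg 1: left by d7 = 60 → (-60, 0)
  seg 2: down by d1 = 6 → (-60, -6)
  seg 3: down by d5 = 60 → (-60, -66)
  seg 4: up by d3 = 17 → (-60, -49)
  seg 5: down by d2 = 15 → (-60, -64)
  seg 6: right by d2 = 15 → (-45, -64)
  seg 7: down by d4 = 12 → (-45, -76)
  seg 8: right by d3 = 17 → (-28, -76)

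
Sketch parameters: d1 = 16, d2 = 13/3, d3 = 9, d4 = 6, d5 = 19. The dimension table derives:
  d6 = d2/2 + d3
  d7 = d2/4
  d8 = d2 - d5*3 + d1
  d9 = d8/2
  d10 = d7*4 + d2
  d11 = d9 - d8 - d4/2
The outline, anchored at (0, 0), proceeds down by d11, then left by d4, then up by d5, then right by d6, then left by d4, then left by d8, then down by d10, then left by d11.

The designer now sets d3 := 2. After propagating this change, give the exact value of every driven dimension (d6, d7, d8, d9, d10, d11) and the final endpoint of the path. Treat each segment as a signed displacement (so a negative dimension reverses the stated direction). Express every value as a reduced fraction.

d6 = 25/6
d7 = 13/12
d8 = -110/3
d9 = -55/3
d10 = 26/3
d11 = 46/3
endpoint = (27/2, -5)

Apply edit: d3 := 2
  d6 = d2/2 + d3 = 25/6
  d7 = d2/4 = 13/12
  d8 = d2 - d5*3 + d1 = -110/3
  d9 = d8/2 = -55/3
  d10 = d7*4 + d2 = 26/3
  d11 = d9 - d8 - d4/2 = 46/3
Walk from origin (0, 0):
  seg 1: down by d11 = 46/3 → (0, -46/3)
  seg 2: left by d4 = 6 → (-6, -46/3)
  seg 3: up by d5 = 19 → (-6, 11/3)
  seg 4: right by d6 = 25/6 → (-11/6, 11/3)
  seg 5: left by d4 = 6 → (-47/6, 11/3)
  seg 6: left by d8 = -110/3 → (173/6, 11/3)
  seg 7: down by d10 = 26/3 → (173/6, -5)
  seg 8: left by d11 = 46/3 → (27/2, -5)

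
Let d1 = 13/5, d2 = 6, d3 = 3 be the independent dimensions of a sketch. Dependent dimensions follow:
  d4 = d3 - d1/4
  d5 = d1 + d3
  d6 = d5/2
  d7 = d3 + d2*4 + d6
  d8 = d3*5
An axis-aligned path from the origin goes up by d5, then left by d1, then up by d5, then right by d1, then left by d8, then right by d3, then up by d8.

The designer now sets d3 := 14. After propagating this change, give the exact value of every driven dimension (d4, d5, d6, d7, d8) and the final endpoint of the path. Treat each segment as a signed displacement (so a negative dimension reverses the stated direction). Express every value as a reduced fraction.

Apply edit: d3 := 14
  d4 = d3 - d1/4 = 267/20
  d5 = d1 + d3 = 83/5
  d6 = d5/2 = 83/10
  d7 = d3 + d2*4 + d6 = 463/10
  d8 = d3*5 = 70
Walk from origin (0, 0):
  seg 1: up by d5 = 83/5 → (0, 83/5)
  seg 2: left by d1 = 13/5 → (-13/5, 83/5)
  seg 3: up by d5 = 83/5 → (-13/5, 166/5)
  seg 4: right by d1 = 13/5 → (0, 166/5)
  seg 5: left by d8 = 70 → (-70, 166/5)
  seg 6: right by d3 = 14 → (-56, 166/5)
  seg 7: up by d8 = 70 → (-56, 516/5)

d4 = 267/20
d5 = 83/5
d6 = 83/10
d7 = 463/10
d8 = 70
endpoint = (-56, 516/5)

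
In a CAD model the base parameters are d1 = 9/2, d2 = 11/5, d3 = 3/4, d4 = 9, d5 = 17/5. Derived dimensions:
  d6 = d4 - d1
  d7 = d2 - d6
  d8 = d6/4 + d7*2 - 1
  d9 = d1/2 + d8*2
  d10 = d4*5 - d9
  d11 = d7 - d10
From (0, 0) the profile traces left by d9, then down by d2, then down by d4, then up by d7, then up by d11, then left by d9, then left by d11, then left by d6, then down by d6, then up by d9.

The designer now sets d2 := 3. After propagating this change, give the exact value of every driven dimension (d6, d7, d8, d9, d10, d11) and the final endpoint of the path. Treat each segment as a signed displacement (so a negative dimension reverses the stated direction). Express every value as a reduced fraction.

d6 = 9/2
d7 = -3/2
d8 = -23/8
d9 = -7/2
d10 = 97/2
d11 = -50
endpoint = (105/2, -143/2)

Apply edit: d2 := 3
  d6 = d4 - d1 = 9/2
  d7 = d2 - d6 = -3/2
  d8 = d6/4 + d7*2 - 1 = -23/8
  d9 = d1/2 + d8*2 = -7/2
  d10 = d4*5 - d9 = 97/2
  d11 = d7 - d10 = -50
Walk from origin (0, 0):
  seg 1: left by d9 = -7/2 → (7/2, 0)
  seg 2: down by d2 = 3 → (7/2, -3)
  seg 3: down by d4 = 9 → (7/2, -12)
  seg 4: up by d7 = -3/2 → (7/2, -27/2)
  seg 5: up by d11 = -50 → (7/2, -127/2)
  seg 6: left by d9 = -7/2 → (7, -127/2)
  seg 7: left by d11 = -50 → (57, -127/2)
  seg 8: left by d6 = 9/2 → (105/2, -127/2)
  seg 9: down by d6 = 9/2 → (105/2, -68)
  seg 10: up by d9 = -7/2 → (105/2, -143/2)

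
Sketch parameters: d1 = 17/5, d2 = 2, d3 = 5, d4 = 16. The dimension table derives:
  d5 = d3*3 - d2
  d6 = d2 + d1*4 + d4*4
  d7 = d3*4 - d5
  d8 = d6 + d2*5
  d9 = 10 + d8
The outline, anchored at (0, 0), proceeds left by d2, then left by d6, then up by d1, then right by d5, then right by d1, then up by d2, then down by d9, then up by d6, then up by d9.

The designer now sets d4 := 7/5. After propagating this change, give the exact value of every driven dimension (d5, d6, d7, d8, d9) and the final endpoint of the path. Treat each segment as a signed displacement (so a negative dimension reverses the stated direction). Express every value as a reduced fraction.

Apply edit: d4 := 7/5
  d5 = d3*3 - d2 = 13
  d6 = d2 + d1*4 + d4*4 = 106/5
  d7 = d3*4 - d5 = 7
  d8 = d6 + d2*5 = 156/5
  d9 = 10 + d8 = 206/5
Walk from origin (0, 0):
  seg 1: left by d2 = 2 → (-2, 0)
  seg 2: left by d6 = 106/5 → (-116/5, 0)
  seg 3: up by d1 = 17/5 → (-116/5, 17/5)
  seg 4: right by d5 = 13 → (-51/5, 17/5)
  seg 5: right by d1 = 17/5 → (-34/5, 17/5)
  seg 6: up by d2 = 2 → (-34/5, 27/5)
  seg 7: down by d9 = 206/5 → (-34/5, -179/5)
  seg 8: up by d6 = 106/5 → (-34/5, -73/5)
  seg 9: up by d9 = 206/5 → (-34/5, 133/5)

d5 = 13
d6 = 106/5
d7 = 7
d8 = 156/5
d9 = 206/5
endpoint = (-34/5, 133/5)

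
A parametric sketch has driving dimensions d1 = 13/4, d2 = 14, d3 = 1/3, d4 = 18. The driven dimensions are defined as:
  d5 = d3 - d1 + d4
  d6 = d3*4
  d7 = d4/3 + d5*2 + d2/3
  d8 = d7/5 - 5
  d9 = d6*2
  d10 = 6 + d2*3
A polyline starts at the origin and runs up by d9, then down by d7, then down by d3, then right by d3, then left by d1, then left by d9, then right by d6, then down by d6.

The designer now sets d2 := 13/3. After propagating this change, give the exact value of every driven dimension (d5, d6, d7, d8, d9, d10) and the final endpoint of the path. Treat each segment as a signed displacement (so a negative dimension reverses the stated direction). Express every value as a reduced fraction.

Apply edit: d2 := 13/3
  d5 = d3 - d1 + d4 = 181/12
  d6 = d3*4 = 4/3
  d7 = d4/3 + d5*2 + d2/3 = 677/18
  d8 = d7/5 - 5 = 227/90
  d9 = d6*2 = 8/3
  d10 = 6 + d2*3 = 19
Walk from origin (0, 0):
  seg 1: up by d9 = 8/3 → (0, 8/3)
  seg 2: down by d7 = 677/18 → (0, -629/18)
  seg 3: down by d3 = 1/3 → (0, -635/18)
  seg 4: right by d3 = 1/3 → (1/3, -635/18)
  seg 5: left by d1 = 13/4 → (-35/12, -635/18)
  seg 6: left by d9 = 8/3 → (-67/12, -635/18)
  seg 7: right by d6 = 4/3 → (-17/4, -635/18)
  seg 8: down by d6 = 4/3 → (-17/4, -659/18)

d5 = 181/12
d6 = 4/3
d7 = 677/18
d8 = 227/90
d9 = 8/3
d10 = 19
endpoint = (-17/4, -659/18)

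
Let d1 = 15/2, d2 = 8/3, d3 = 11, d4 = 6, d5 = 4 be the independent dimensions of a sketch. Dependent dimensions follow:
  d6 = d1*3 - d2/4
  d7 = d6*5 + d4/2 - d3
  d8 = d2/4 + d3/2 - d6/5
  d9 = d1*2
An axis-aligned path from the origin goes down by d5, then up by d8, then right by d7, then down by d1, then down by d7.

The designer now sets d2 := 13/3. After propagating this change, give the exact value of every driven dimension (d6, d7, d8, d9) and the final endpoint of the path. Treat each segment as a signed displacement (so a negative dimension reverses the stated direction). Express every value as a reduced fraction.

d6 = 257/12
d7 = 1189/12
d8 = 23/10
d9 = 15
endpoint = (1189/12, -6497/60)

Apply edit: d2 := 13/3
  d6 = d1*3 - d2/4 = 257/12
  d7 = d6*5 + d4/2 - d3 = 1189/12
  d8 = d2/4 + d3/2 - d6/5 = 23/10
  d9 = d1*2 = 15
Walk from origin (0, 0):
  seg 1: down by d5 = 4 → (0, -4)
  seg 2: up by d8 = 23/10 → (0, -17/10)
  seg 3: right by d7 = 1189/12 → (1189/12, -17/10)
  seg 4: down by d1 = 15/2 → (1189/12, -46/5)
  seg 5: down by d7 = 1189/12 → (1189/12, -6497/60)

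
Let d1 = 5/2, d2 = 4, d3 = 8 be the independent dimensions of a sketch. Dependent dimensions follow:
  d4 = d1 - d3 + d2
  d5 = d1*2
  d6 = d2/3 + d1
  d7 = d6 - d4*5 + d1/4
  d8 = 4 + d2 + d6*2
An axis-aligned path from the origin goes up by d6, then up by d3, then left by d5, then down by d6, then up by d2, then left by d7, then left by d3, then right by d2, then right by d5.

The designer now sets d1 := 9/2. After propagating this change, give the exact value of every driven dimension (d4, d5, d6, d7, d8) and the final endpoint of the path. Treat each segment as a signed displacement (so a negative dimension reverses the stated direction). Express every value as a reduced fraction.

Apply edit: d1 := 9/2
  d4 = d1 - d3 + d2 = 1/2
  d5 = d1*2 = 9
  d6 = d2/3 + d1 = 35/6
  d7 = d6 - d4*5 + d1/4 = 107/24
  d8 = 4 + d2 + d6*2 = 59/3
Walk from origin (0, 0):
  seg 1: up by d6 = 35/6 → (0, 35/6)
  seg 2: up by d3 = 8 → (0, 83/6)
  seg 3: left by d5 = 9 → (-9, 83/6)
  seg 4: down by d6 = 35/6 → (-9, 8)
  seg 5: up by d2 = 4 → (-9, 12)
  seg 6: left by d7 = 107/24 → (-323/24, 12)
  seg 7: left by d3 = 8 → (-515/24, 12)
  seg 8: right by d2 = 4 → (-419/24, 12)
  seg 9: right by d5 = 9 → (-203/24, 12)

d4 = 1/2
d5 = 9
d6 = 35/6
d7 = 107/24
d8 = 59/3
endpoint = (-203/24, 12)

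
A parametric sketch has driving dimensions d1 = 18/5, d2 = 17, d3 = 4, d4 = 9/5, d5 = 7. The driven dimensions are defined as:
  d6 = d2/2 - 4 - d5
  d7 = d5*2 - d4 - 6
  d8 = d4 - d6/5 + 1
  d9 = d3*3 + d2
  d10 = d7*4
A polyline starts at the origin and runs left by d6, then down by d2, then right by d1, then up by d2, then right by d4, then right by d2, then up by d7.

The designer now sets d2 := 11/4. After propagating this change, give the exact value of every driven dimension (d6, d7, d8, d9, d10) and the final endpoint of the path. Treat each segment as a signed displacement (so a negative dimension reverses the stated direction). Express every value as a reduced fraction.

d6 = -77/8
d7 = 31/5
d8 = 189/40
d9 = 59/4
d10 = 124/5
endpoint = (711/40, 31/5)

Apply edit: d2 := 11/4
  d6 = d2/2 - 4 - d5 = -77/8
  d7 = d5*2 - d4 - 6 = 31/5
  d8 = d4 - d6/5 + 1 = 189/40
  d9 = d3*3 + d2 = 59/4
  d10 = d7*4 = 124/5
Walk from origin (0, 0):
  seg 1: left by d6 = -77/8 → (77/8, 0)
  seg 2: down by d2 = 11/4 → (77/8, -11/4)
  seg 3: right by d1 = 18/5 → (529/40, -11/4)
  seg 4: up by d2 = 11/4 → (529/40, 0)
  seg 5: right by d4 = 9/5 → (601/40, 0)
  seg 6: right by d2 = 11/4 → (711/40, 0)
  seg 7: up by d7 = 31/5 → (711/40, 31/5)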